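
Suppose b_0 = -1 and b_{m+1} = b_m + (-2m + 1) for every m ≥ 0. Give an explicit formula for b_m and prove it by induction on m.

Claim: b_m = -m^2 + 2m − 1.

Base case: b_0 = -1, and -0^2 + 2·0 − 1 = -1.
Assume b_r = -r^2 + 2r − 1.
Then b_{r+1} = b_r + (-2r + 1) = (-r^2 + 2r − 1) + (-2r + 1) = -r^2,
and -(r+1)^2 + 2·(r+1) − 1 = -r^2.
By induction, b_m = -m^2 + 2m − 1 for all m ≥ 0.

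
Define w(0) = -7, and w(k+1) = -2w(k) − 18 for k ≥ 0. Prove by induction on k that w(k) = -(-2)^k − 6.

Base case: w(0) = -7, and -(-2)^0 − 6 = -1 − 6 = -7.
Assume w(r) = -(-2)^r − 6 for some r ≥ 0.
Then w(r+1) = -2w(r) − 18 = -2·(-(-2)^r − 6) − 18 = 2·(-2)^r + 12 − 18 = -(-2)^{r+1} − 6.
This completes the inductive step, so w(k) = -(-2)^k − 6 for all k ≥ 0.

w(k) = -(-2)^k − 6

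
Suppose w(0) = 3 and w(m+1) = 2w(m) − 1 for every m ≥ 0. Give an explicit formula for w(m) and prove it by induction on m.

Claim: w(m) = 2^{m+1} + 1.

Base case: w(0) = 3, and 2^{0+1} + 1 = 2 + 1 = 3.
Assume w(j) = 2^{j+1} + 1 for some j ≥ 0.
Then w(j+1) = 2w(j) − 1 = 2·(2^{j+1} + 1) − 1 = 2^{j+2} + 2 − 1 = 2^{j+2} + 1.
Hence w(m) = 2^{m+1} + 1 for every m ≥ 0, by induction.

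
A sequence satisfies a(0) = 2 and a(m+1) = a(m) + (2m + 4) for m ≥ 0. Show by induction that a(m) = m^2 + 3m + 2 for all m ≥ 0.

Base case: a(0) = 2, and 0^2 + 3·0 + 2 = 2.
Assume a(k) = k^2 + 3k + 2.
Then a(k+1) = a(k) + (2k + 4) = (k^2 + 3k + 2) + (2k + 4) = k^2 + 5k + 6,
and (k+1)^2 + 3·(k+1) + 2 = k^2 + 5k + 6.
Hence a(m) = m^2 + 3m + 2 for every m ≥ 0, by induction.

a(m) = m^2 + 3m + 2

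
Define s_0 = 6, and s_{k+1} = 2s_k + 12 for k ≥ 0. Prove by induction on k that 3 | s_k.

Base case: s_0 = 6 = 3·2, so 3 | s_0.
Assume 3 | s_m, so s_m = 3t for some integer t.
Then s_{m+1} = 2s_m + 12 = 2·(3t) + 12 = 3(2t + 4), so 3 | s_{m+1}.
This completes the inductive step, so 3 | s_k for all k ≥ 0.

3 | s_k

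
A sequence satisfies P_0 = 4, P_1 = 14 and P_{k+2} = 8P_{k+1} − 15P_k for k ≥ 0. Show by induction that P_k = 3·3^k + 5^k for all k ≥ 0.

Base cases: P_0 = 4 and 3·3^0 + 5^0 = 4; P_1 = 14 and 3·3^1 + 5^1 = 14.
Assume P_j = 3·3^j + 5^j for all 0 ≤ j ≤ m, where m ≥ 1.
Then P_{m+1} = 8P_m − 15P_{m−1} = 8·(3·3^m + 5^m) − 15·(3·3^{m−1} + 5^{m−1}) = 3·(8·3 − 15)3^{m−1} + (8·5 − 15)5^{m−1} = 27·3^{m−1} + 25·5^{m−1} = 3·3^{m+1} + 5^{m+1}.
So the formula holds for m+1, and by strong induction P_k = 3·3^k + 5^k for all k ≥ 0.

P_k = 3·3^k + 5^k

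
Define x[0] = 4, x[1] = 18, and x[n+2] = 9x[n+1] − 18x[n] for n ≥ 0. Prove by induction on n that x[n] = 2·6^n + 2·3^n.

Base cases: x[0] = 4 and 2·6^0 + 2·3^0 = 4; x[1] = 18 and 2·6^1 + 2·3^1 = 18.
Assume x[i] = 2·6^i + 2·3^i for all 0 ≤ i ≤ j, where j ≥ 1.
Then x[j+1] = 9x[j] − 18x[j−1] = 9·(2·6^j + 2·3^j) − 18·(2·6^{j−1} + 2·3^{j−1}) = 2·(9·6 − 18)6^{j−1} + 2·(9·3 − 18)3^{j−1} = 72·6^{j−1} + 18·3^{j−1} = 2·6^{j+1} + 2·3^{j+1}.
So the formula holds for j+1, and by strong induction x[n] = 2·6^n + 2·3^n for all n ≥ 0.

x[n] = 2·6^n + 2·3^n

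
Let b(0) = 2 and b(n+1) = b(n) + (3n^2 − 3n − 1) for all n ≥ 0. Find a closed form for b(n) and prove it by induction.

Claim: b(n) = n^3 − 3n^2 + n + 2.

Base case: b(0) = 2, and 0^3 − 3·0^2 + 0 + 2 = 2.
Assume b(j) = j^3 − 3j^2 + j + 2.
Then b(j+1) = b(j) + (3j^2 − 3j − 1) = (j^3 − 3j^2 + j + 2) + (3j^2 − 3j − 1) = j^3 − 2j + 1,
and (j+1)^3 − 3·(j+1)^2 + (j+1) + 2 = j^3 − 2j + 1.
By induction, b(n) = n^3 − 3n^2 + n + 2 for all n ≥ 0.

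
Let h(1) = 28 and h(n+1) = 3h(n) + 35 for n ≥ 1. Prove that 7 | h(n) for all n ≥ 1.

Base case: h(1) = 28 = 7·4, so 7 | h(1).
Assume 7 | h(m), so h(m) = 7t for some integer t.
Then h(m+1) = 3h(m) + 35 = 3·(7t) + 35 = 7(3t + 5), so 7 | h(m+1).
Hence 7 | h(n) for every n ≥ 1, by induction.

7 | h(n)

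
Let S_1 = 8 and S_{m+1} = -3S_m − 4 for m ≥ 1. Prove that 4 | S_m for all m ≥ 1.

Base case: S_1 = 8 = 4·2, so 4 | S_1.
Assume 4 | S_r, so S_r = 4t for some integer t.
Then S_{r+1} = -3S_r − 4 = -3·(4t) − 4 = 4(-3t − 1), so 4 | S_{r+1}.
So the property holds for r+1, and by induction 4 | S_m for all m ≥ 1.

4 | S_m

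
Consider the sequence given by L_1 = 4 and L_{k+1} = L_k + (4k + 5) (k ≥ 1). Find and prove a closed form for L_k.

Claim: L_k = 2k^2 + 3k − 1.

Base case: L_1 = 4, and 2·1^2 + 3·1 − 1 = 4.
Assume L_r = 2r^2 + 3r − 1.
Then L_{r+1} = L_r + (4r + 5) = (2r^2 + 3r − 1) + (4r + 5) = 2r^2 + 7r + 4,
and 2·(r+1)^2 + 3·(r+1) − 1 = 2r^2 + 7r + 4.
Hence L_k = 2k^2 + 3k − 1 for every k ≥ 1, by induction.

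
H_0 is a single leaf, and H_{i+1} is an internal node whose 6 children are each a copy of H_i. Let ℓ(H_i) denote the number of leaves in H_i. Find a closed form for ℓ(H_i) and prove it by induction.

Claim: ℓ(H_i) = 6^i.

Base case: ℓ(H_0) = 1, and 6^0 = 1.
Assume ℓ(H_j) = 6^j.
Then ℓ(H_{j+1}) = 6·ℓ(H_j) = 6·6^j = 6^{j+1}.
This completes the inductive step, so ℓ(H_i) = 6^i for all i ≥ 0.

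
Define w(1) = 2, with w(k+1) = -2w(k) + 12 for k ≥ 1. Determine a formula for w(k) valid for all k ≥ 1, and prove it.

Claim: w(k) = (-2)^k + 4.

Base case: w(1) = 2, and (-2)^1 + 4 = -2 + 4 = 2.
Assume w(m) = (-2)^m + 4 for some m ≥ 1.
Then w(m+1) = -2w(m) + 12 = -2·((-2)^m + 4) + 12 = -2·(-2)^m − 8 + 12 = (-2)^{m+1} + 4.
By induction, w(k) = (-2)^k + 4 for all k ≥ 1.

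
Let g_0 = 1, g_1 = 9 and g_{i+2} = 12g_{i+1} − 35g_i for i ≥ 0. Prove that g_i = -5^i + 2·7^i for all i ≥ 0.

Base cases: g_0 = 1 and -5^0 + 2·7^0 = 1; g_1 = 9 and -5^1 + 2·7^1 = 9.
Assume g_t = -5^t + 2·7^t for all 0 ≤ t ≤ j, where j ≥ 1.
Then g_{j+1} = 12g_j − 35g_{j−1} = 12·(-5^j + 2·7^j) − 35·(-5^{j−1} + 2·7^{j−1}) = -(12·5 − 35)5^{j−1} + 2·(12·7 − 35)7^{j−1} = -25·5^{j−1} + 98·7^{j−1} = -5^{j+1} + 2·7^{j+1}.
By strong induction, g_i = -5^i + 2·7^i for all i ≥ 0.

g_i = -5^i + 2·7^i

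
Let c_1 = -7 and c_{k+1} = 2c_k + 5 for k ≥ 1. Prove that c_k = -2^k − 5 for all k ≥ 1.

Base case: c_1 = -7, and -2^1 − 5 = -2 − 5 = -7.
Assume c_j = -2^j − 5 for some j ≥ 1.
Then c_{j+1} = 2c_j + 5 = 2·(-2^j − 5) + 5 = -2^{j+1} − 10 + 5 = -2^{j+1} − 5.
This completes the inductive step, so c_k = -2^k − 5 for all k ≥ 1.

c_k = -2^k − 5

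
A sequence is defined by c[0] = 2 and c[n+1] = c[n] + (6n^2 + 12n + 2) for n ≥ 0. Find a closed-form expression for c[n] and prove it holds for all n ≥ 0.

Claim: c[n] = 2n^3 + 3n^2 − 3n + 2.

Base case: c[0] = 2, and 2·0^3 + 3·0^2 − 3·0 + 2 = 2.
Assume c[r] = 2r^3 + 3r^2 − 3r + 2.
Then c[r+1] = c[r] + (6r^2 + 12r + 2) = (2r^3 + 3r^2 − 3r + 2) + (6r^2 + 12r + 2) = 2r^3 + 9r^2 + 9r + 4,
and 2·(r+1)^3 + 3·(r+1)^2 − 3·(r+1) + 2 = 2r^3 + 9r^2 + 9r + 4.
Hence c[n] = 2n^3 + 3n^2 − 3n + 2 for every n ≥ 0, by induction.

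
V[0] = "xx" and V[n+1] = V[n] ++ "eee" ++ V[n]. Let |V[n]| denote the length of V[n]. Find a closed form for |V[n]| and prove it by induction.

Claim: |V[n]| = 5·2^n − 3.

Base case: |V[0]| = 2, and 5·2^0 − 3 = 2.
Assume |V[r]| = 5·2^r − 3.
Then |V[r+1]| = |V[r]| + 3 + |V[r]| = 2|V[r]| + 3 = 2(5·2^r − 3) + 3 = 5·2^{r+1} − 6 + 3 = 5·2^{r+1} − 3.
This completes the inductive step, so |V[n]| = 5·2^n − 3 for all n ≥ 0.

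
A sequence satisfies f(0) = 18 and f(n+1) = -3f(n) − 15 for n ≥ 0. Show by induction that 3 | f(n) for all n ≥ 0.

Base case: f(0) = 18 = 3·6, so 3 | f(0).
Assume 3 | f(m), so f(m) = 3t for some integer t.
Then f(m+1) = -3f(m) − 15 = -3·(3t) − 15 = 3(-3t − 5), so 3 | f(m+1).
Hence 3 | f(n) for every n ≥ 0, by induction.

3 | f(n)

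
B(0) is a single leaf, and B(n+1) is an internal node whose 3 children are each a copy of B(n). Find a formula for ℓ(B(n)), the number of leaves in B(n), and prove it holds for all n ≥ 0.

Claim: ℓ(B(n)) = 3^n.

Base case: ℓ(B(0)) = 1, and 3^0 = 1.
Assume ℓ(B(r)) = 3^r.
Then ℓ(B(r+1)) = 3·ℓ(B(r)) = 3·3^r = 3^{r+1}.
Hence ℓ(B(n)) = 3^n for every n ≥ 0, by induction.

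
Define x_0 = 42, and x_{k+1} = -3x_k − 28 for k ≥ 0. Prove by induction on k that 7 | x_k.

Base case: x_0 = 42 = 7·6, so 7 | x_0.
Assume 7 | x_j, so x_j = 7t for some integer t.
Then x_{j+1} = -3x_j − 28 = -3·(7t) − 28 = 7(-3t − 4), so 7 | x_{j+1}.
This completes the inductive step, so 7 | x_k for all k ≥ 0.

7 | x_k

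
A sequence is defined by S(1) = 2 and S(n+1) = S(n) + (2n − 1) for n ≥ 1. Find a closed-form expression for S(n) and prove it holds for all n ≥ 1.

Claim: S(n) = n^2 − 2n + 3.

Base case: S(1) = 2, and 1^2 − 2·1 + 3 = 2.
Assume S(k) = k^2 − 2k + 3.
Then S(k+1) = S(k) + (2k − 1) = (k^2 − 2k + 3) + (2k − 1) = k^2 + 2,
and (k+1)^2 − 2·(k+1) + 3 = k^2 + 2.
Hence S(n) = n^2 − 2n + 3 for every n ≥ 1, by induction.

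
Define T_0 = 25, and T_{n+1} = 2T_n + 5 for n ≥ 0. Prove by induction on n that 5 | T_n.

Base case: T_0 = 25 = 5·5, so 5 | T_0.
Assume 5 | T_r, so T_r = 5t for some integer t.
Then T_{r+1} = 2T_r + 5 = 2·(5t) + 5 = 5(2t + 1), so 5 | T_{r+1}.
So the property holds for r+1, and by induction 5 | T_n for all n ≥ 0.

5 | T_n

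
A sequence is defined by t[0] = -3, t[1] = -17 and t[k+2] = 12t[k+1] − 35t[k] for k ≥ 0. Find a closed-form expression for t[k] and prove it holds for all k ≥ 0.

Claim: t[k] = -7^k − 2·5^k.

Base cases: t[0] = -3 and -7^0 − 2·5^0 = -3; t[1] = -17 and -7^1 − 2·5^1 = -17.
Assume t[j] = -7^j − 2·5^j for all 0 ≤ j ≤ m, where m ≥ 1.
Then t[m+1] = 12t[m] − 35t[m−1] = 12·(-7^m − 2·5^m) − 35·(-7^{m−1} − 2·5^{m−1}) = -(12·7 − 35)7^{m−1} − 2·(12·5 − 35)5^{m−1} = -49·7^{m−1} − 50·5^{m−1} = -7^{m+1} − 2·5^{m+1}.
This completes the inductive step, so t[k] = -7^k − 2·5^k for all k ≥ 0.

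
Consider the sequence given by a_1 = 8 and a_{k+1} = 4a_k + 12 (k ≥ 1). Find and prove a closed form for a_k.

Claim: a_k = 3·4^k − 4.

Base case: a_1 = 8, and 3·4^1 − 4 = 12 − 4 = 8.
Assume a_j = 3·4^j − 4 for some j ≥ 1.
Then a_{j+1} = 4a_j + 12 = 4·(3·4^j − 4) + 12 = 12·4^j − 16 + 12 = 3·4^{j+1} − 4.
This completes the inductive step, so a_k = 3·4^k − 4 for all k ≥ 1.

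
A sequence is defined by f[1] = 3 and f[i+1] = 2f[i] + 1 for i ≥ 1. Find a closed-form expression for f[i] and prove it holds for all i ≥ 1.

Claim: f[i] = 2^{i+1} − 1.

Base case: f[1] = 3, and 2^{1+1} − 1 = 4 − 1 = 3.
Assume f[m] = 2^{m+1} − 1 for some m ≥ 1.
Then f[m+1] = 2f[m] + 1 = 2·(2^{m+1} − 1) + 1 = 2^{m+2} − 2 + 1 = 2^{m+2} − 1.
This completes the inductive step, so f[i] = 2^{i+1} − 1 for all i ≥ 1.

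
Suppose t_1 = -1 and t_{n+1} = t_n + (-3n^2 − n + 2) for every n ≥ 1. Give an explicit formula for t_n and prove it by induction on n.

Claim: t_n = -n^3 + n^2 + 2n − 3.

Base case: t_1 = -1, and -1^3 + 1^2 + 2·1 − 3 = -1.
Assume t_m = -m^3 + m^2 + 2m − 3.
Then t_{m+1} = t_m + (-3m^2 − m + 2) = (-m^3 + m^2 + 2m − 3) + (-3m^2 − m + 2) = -m^3 − 2m^2 + m − 1,
and -(m+1)^3 + (m+1)^2 + 2·(m+1) − 3 = -m^3 − 2m^2 + m − 1.
Hence t_n = -n^3 + n^2 + 2n − 3 for every n ≥ 1, by induction.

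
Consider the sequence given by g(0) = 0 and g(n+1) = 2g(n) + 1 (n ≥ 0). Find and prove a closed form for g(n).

Claim: g(n) = 2^n − 1.

Base case: g(0) = 0, and 2^0 − 1 = 1 − 1 = 0.
Assume g(j) = 2^j − 1 for some j ≥ 0.
Then g(j+1) = 2g(j) + 1 = 2·(2^j − 1) + 1 = 2^{j+1} − 2 + 1 = 2^{j+1} − 1.
This completes the inductive step, so g(n) = 2^n − 1 for all n ≥ 0.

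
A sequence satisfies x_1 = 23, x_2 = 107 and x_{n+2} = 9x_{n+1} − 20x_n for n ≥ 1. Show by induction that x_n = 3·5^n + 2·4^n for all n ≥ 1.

Base cases: x_1 = 23 and 3·5^1 + 2·4^1 = 23; x_2 = 107 and 3·5^2 + 2·4^2 = 107.
Assume x_j = 3·5^j + 2·4^j for all 1 ≤ j ≤ r, where r ≥ 2.
Then x_{r+1} = 9x_r − 20x_{r−1} = 9·(3·5^r + 2·4^r) − 20·(3·5^{r−1} + 2·4^{r−1}) = 3·(9·5 − 20)5^{r−1} + 2·(9·4 − 20)4^{r−1} = 75·5^{r−1} + 32·4^{r−1} = 3·5^{r+1} + 2·4^{r+1}.
By strong induction, x_n = 3·5^n + 2·4^n for all n ≥ 1.

x_n = 3·5^n + 2·4^n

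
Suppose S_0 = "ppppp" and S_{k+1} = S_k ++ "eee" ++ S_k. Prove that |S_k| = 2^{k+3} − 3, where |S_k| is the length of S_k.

Base case: |S_0| = 5, and 2^{0+3} − 3 = 5.
Assume |S_j| = 2^{j+3} − 3.
Then |S_{j+1}| = |S_j| + 3 + |S_j| = 2|S_j| + 3 = 2(2^{j+3} − 3) + 3 = 2^{j+1+3} − 6 + 3 = 2^{j+1+3} − 3.
Hence |S_k| = 2^{k+3} − 3 for every k ≥ 0, by induction.

|S_k| = 2^{k+3} − 3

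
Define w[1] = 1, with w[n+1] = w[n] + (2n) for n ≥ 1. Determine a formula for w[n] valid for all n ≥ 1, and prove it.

Claim: w[n] = n^2 − n + 1.

Base case: w[1] = 1, and 1^2 − 1 + 1 = 1.
Assume w[r] = r^2 − r + 1.
Then w[r+1] = w[r] + (2r) = (r^2 − r + 1) + (2r) = r^2 + r + 1,
and (r+1)^2 − (r+1) + 1 = r^2 + r + 1.
Hence w[n] = n^2 − n + 1 for every n ≥ 1, by induction.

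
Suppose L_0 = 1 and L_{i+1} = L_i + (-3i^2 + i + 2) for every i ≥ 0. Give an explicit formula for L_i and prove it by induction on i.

Claim: L_i = -i^3 + 2i^2 + i + 1.

Base case: L_0 = 1, and -0^3 + 2·0^2 + 0 + 1 = 1.
Assume L_j = -j^3 + 2j^2 + j + 1.
Then L_{j+1} = L_j + (-3j^2 + j + 2) = (-j^3 + 2j^2 + j + 1) + (-3j^2 + j + 2) = -j^3 − j^2 + 2j + 3,
and -(j+1)^3 + 2·(j+1)^2 + (j+1) + 1 = -j^3 − j^2 + 2j + 3.
This completes the inductive step, so L_i = -i^3 + 2i^2 + i + 1 for all i ≥ 0.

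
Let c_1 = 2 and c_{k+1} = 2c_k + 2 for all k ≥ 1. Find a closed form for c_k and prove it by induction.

Claim: c_k = 2^{k+1} − 2.

Base case: c_1 = 2, and 2^{1+1} − 2 = 4 − 2 = 2.
Assume c_r = 2^{r+1} − 2 for some r ≥ 1.
Then c_{r+1} = 2c_r + 2 = 2·(2^{r+1} − 2) + 2 = 2^{r+2} − 4 + 2 = 2^{r+2} − 2.
Hence c_k = 2^{k+1} − 2 for every k ≥ 1, by induction.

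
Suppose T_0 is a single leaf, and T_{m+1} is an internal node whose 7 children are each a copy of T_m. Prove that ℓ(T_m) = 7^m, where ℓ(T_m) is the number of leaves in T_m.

Base case: ℓ(T_0) = 1, and 7^0 = 1.
Assume ℓ(T_j) = 7^j.
Then ℓ(T_{j+1}) = 7·ℓ(T_j) = 7·7^j = 7^{j+1}.
By induction, ℓ(T_m) = 7^m for all m ≥ 0.

ℓ(T_m) = 7^m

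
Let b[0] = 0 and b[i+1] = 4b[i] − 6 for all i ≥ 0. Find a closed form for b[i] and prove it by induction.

Claim: b[i] = -2·4^i + 2.

Base case: b[0] = 0, and -2·4^0 + 2 = -2 + 2 = 0.
Assume b[m] = -2·4^m + 2 for some m ≥ 0.
Then b[m+1] = 4b[m] − 6 = 4·(-2·4^m + 2) − 6 = -8·4^m + 8 − 6 = -2·4^{m+1} + 2.
Hence b[i] = -2·4^i + 2 for every i ≥ 0, by induction.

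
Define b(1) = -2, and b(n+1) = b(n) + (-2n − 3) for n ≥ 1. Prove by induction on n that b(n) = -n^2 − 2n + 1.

Base case: b(1) = -2, and -1^2 − 2·1 + 1 = -2.
Assume b(k) = -k^2 − 2k + 1.
Then b(k+1) = b(k) + (-2k − 3) = (-k^2 − 2k + 1) + (-2k − 3) = -k^2 − 4k − 2,
and -(k+1)^2 − 2·(k+1) + 1 = -k^2 − 4k − 2.
This completes the inductive step, so b(n) = -n^2 − 2n + 1 for all n ≥ 1.

b(n) = -n^2 − 2n + 1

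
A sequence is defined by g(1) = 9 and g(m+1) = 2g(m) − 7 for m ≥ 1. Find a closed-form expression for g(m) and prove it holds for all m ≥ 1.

Claim: g(m) = 2^m + 7.

Base case: g(1) = 9, and 2^1 + 7 = 2 + 7 = 9.
Assume g(r) = 2^r + 7 for some r ≥ 1.
Then g(r+1) = 2g(r) − 7 = 2·(2^r + 7) − 7 = 2^{r+1} + 14 − 7 = 2^{r+1} + 7.
So the formula holds for r+1, and by induction g(m) = 2^m + 7 for all m ≥ 1.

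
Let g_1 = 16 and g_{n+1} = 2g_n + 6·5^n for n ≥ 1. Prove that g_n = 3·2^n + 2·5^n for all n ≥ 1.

Base case: g_1 = 16, and 3·2^1 + 2·5^1 = 6 + 10 = 16.
Assume g_j = 3·2^j + 2·5^j for some j ≥ 1.
Then g_{j+1} = 2g_j + 6·5^j = 2·(3·2^j + 2·5^j) + 6·5^j = 3·2^{j+1} + 4·5^j + 6·5^j = 3·2^{j+1} + 10·5^j = 3·2^{j+1} + 2·5^{j+1}.
This completes the inductive step, so g_n = 3·2^n + 2·5^n for all n ≥ 1.

g_n = 3·2^n + 2·5^n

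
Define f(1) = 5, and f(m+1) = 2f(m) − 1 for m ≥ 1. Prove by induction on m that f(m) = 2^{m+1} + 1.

Base case: f(1) = 5, and 2^{1+1} + 1 = 4 + 1 = 5.
Assume f(j) = 2^{j+1} + 1 for some j ≥ 1.
Then f(j+1) = 2f(j) − 1 = 2·(2^{j+1} + 1) − 1 = 2^{j+2} + 2 − 1 = 2^{j+2} + 1.
This completes the inductive step, so f(m) = 2^{m+1} + 1 for all m ≥ 1.

f(m) = 2^{m+1} + 1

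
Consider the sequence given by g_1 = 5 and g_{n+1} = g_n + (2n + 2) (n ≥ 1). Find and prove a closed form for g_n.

Claim: g_n = n^2 + n + 3.

Base case: g_1 = 5, and 1^2 + 1 + 3 = 5.
Assume g_j = j^2 + j + 3.
Then g_{j+1} = g_j + (2j + 2) = (j^2 + j + 3) + (2j + 2) = j^2 + 3j + 5,
and (j+1)^2 + (j+1) + 3 = j^2 + 3j + 5.
Hence g_n = n^2 + n + 3 for every n ≥ 1, by induction.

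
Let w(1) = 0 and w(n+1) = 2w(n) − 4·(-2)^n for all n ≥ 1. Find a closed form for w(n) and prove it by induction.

Claim: w(n) = 2^n + (-2)^n.

Base case: w(1) = 0, and 2^1 + (-2)^1 = 2 − 2 = 0.
Assume w(m) = 2^m + (-2)^m for some m ≥ 1.
Then w(m+1) = 2w(m) − 4·(-2)^m = 2·(2^m + (-2)^m) − 4·(-2)^m = 2^{m+1} + 2·(-2)^m − 4·(-2)^m = 2^{m+1} − 2·(-2)^m = 2^{m+1} + (-2)^{m+1}.
Hence w(n) = 2^n + (-2)^n for every n ≥ 1, by induction.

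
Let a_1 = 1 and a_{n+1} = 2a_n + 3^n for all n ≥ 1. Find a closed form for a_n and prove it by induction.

Claim: a_n = -2^n + 3^n.

Base case: a_1 = 1, and -2^1 + 3^1 = -2 + 3 = 1.
Assume a_r = -2^r + 3^r for some r ≥ 1.
Then a_{r+1} = 2a_r + 3^r = 2·(-2^r + 3^r) + 3^r = -2^{r+1} + 2·3^r + 3^r = -2^{r+1} + 3·3^r = -2^{r+1} + 3^{r+1}.
By induction, a_n = -2^n + 3^n for all n ≥ 1.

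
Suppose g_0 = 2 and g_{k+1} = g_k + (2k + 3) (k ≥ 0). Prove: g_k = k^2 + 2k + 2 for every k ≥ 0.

Base case: g_0 = 2, and 0^2 + 2·0 + 2 = 2.
Assume g_r = r^2 + 2r + 2.
Then g_{r+1} = g_r + (2r + 3) = (r^2 + 2r + 2) + (2r + 3) = r^2 + 4r + 5,
and (r+1)^2 + 2·(r+1) + 2 = r^2 + 4r + 5.
Hence g_k = k^2 + 2k + 2 for every k ≥ 0, by induction.

g_k = k^2 + 2k + 2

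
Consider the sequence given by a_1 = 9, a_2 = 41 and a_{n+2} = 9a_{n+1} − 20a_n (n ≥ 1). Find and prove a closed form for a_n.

Claim: a_n = 4^n + 5^n.

Base cases: a_1 = 9 and 4^1 + 5^1 = 9; a_2 = 41 and 4^2 + 5^2 = 41.
Assume a_j = 4^j + 5^j for all 1 ≤ j ≤ k, where k ≥ 2.
Then a_{k+1} = 9a_k − 20a_{k−1} = 9·(4^k + 5^k) − 20·(4^{k−1} + 5^{k−1}) = (9·4 − 20)4^{k−1} + (9·5 − 20)5^{k−1} = 16·4^{k−1} + 25·5^{k−1} = 4^{k+1} + 5^{k+1}.
So the formula holds for k+1, and by strong induction a_n = 4^n + 5^n for all n ≥ 1.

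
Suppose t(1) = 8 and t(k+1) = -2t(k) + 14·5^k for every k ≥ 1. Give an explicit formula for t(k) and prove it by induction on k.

Claim: t(k) = (-2)^k + 2·5^k.

Base case: t(1) = 8, and (-2)^1 + 2·5^1 = -2 + 10 = 8.
Assume t(j) = (-2)^j + 2·5^j for some j ≥ 1.
Then t(j+1) = -2t(j) + 14·5^j = -2·((-2)^j + 2·5^j) + 14·5^j = (-2)^{j+1} − 4·5^j + 14·5^j = (-2)^{j+1} + 10·5^j = (-2)^{j+1} + 2·5^{j+1}.
By induction, t(k) = (-2)^k + 2·5^k for all k ≥ 1.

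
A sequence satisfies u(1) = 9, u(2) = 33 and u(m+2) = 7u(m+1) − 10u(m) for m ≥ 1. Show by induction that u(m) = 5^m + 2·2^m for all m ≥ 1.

Base cases: u(1) = 9 and 5^1 + 2·2^1 = 9; u(2) = 33 and 5^2 + 2·2^2 = 33.
Assume u(j) = 5^j + 2·2^j for all 1 ≤ j ≤ k, where k ≥ 2.
Then u(k+1) = 7u(k) − 10u(k−1) = 7·(5^k + 2·2^k) − 10·(5^{k−1} + 2·2^{k−1}) = (7·5 − 10)5^{k−1} + 2·(7·2 − 10)2^{k−1} = 25·5^{k−1} + 8·2^{k−1} = 5^{k+1} + 2·2^{k+1}.
Hence u(m) = 5^m + 2·2^m for every m ≥ 1, by strong induction.

u(m) = 5^m + 2·2^m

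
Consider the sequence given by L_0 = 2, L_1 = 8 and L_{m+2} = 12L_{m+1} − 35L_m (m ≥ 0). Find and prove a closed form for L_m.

Claim: L_m = 3·5^m − 7^m.

Base cases: L_0 = 2 and 3·5^0 − 7^0 = 2; L_1 = 8 and 3·5^1 − 7^1 = 8.
Assume L_j = 3·5^j − 7^j for all 0 ≤ j ≤ r, where r ≥ 1.
Then L_{r+1} = 12L_r − 35L_{r−1} = 12·(3·5^r − 7^r) − 35·(3·5^{r−1} − 7^{r−1}) = 3·(12·5 − 35)5^{r−1} − (12·7 − 35)7^{r−1} = 75·5^{r−1} − 49·7^{r−1} = 3·5^{r+1} − 7^{r+1}.
This completes the inductive step, so L_m = 3·5^m − 7^m for all m ≥ 0.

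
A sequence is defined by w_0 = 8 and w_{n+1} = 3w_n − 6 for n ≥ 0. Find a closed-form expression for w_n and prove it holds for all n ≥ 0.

Claim: w_n = 5·3^n + 3.

Base case: w_0 = 8, and 5·3^0 + 3 = 5 + 3 = 8.
Assume w_m = 5·3^m + 3 for some m ≥ 0.
Then w_{m+1} = 3w_m − 6 = 3·(5·3^m + 3) − 6 = 15·3^m + 9 − 6 = 5·3^{m+1} + 3.
By induction, w_n = 5·3^n + 3 for all n ≥ 0.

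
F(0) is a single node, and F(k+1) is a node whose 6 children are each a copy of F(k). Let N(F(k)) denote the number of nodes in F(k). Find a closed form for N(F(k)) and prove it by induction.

Claim: N(F(k)) = (6^{k+1} − 1)/5.

Base case: N(F(0)) = 1, and (6^{0+1} − 1)/5 = 1.
Assume N(F(m)) = (6^{m+1} − 1)/5.
Then N(F(m+1)) = 1 + 6N(F(m)) = 1 + 6·(6^{m+1} − 1)/5 = 1 + (6^{m+2} − 6)/5 = (5 + 6^{m+2} − 6)/5 = (6^{m+2} − 1)/5.
Hence N(F(k)) = (6^{k+1} − 1)/5 for every k ≥ 0, by induction.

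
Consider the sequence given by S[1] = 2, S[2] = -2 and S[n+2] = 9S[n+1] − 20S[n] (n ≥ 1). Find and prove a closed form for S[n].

Claim: S[n] = 3·4^n − 2·5^n.

Base cases: S[1] = 2 and 3·4^1 − 2·5^1 = 2; S[2] = -2 and 3·4^2 − 2·5^2 = -2.
Assume S[j] = 3·4^j − 2·5^j for all 1 ≤ j ≤ m, where m ≥ 2.
Then S[m+1] = 9S[m] − 20S[m−1] = 9·(3·4^m − 2·5^m) − 20·(3·4^{m−1} − 2·5^{m−1}) = 3·(9·4 − 20)4^{m−1} − 2·(9·5 − 20)5^{m−1} = 48·4^{m−1} − 50·5^{m−1} = 3·4^{m+1} − 2·5^{m+1}.
This completes the inductive step, so S[n] = 3·4^n − 2·5^n for all n ≥ 1.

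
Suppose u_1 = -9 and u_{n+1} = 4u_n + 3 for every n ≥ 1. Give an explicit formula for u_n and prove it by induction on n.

Claim: u_n = -2·4^n − 1.

Base case: u_1 = -9, and -2·4^1 − 1 = -8 − 1 = -9.
Assume u_j = -2·4^j − 1 for some j ≥ 1.
Then u_{j+1} = 4u_j + 3 = 4·(-2·4^j − 1) + 3 = -8·4^j − 4 + 3 = -2·4^{j+1} − 1.
This completes the inductive step, so u_n = -2·4^n − 1 for all n ≥ 1.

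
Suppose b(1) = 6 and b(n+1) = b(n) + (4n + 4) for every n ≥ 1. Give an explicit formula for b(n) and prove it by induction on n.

Claim: b(n) = 2n^2 + 2n + 2.

Base case: b(1) = 6, and 2·1^2 + 2·1 + 2 = 6.
Assume b(j) = 2j^2 + 2j + 2.
Then b(j+1) = b(j) + (4j + 4) = (2j^2 + 2j + 2) + (4j + 4) = 2j^2 + 6j + 6,
and 2·(j+1)^2 + 2·(j+1) + 2 = 2j^2 + 6j + 6.
Hence b(n) = 2n^2 + 2n + 2 for every n ≥ 1, by induction.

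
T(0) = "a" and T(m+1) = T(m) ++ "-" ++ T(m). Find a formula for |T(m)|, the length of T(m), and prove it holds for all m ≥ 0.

Claim: |T(m)| = 2^{m+1} − 1.

Base case: |T(0)| = 1, and 2^{0+1} − 1 = 1.
Assume |T(j)| = 2^{j+1} − 1.
Then |T(j+1)| = |T(j)| + 1 + |T(j)| = 2|T(j)| + 1 = 2(2^{j+1} − 1) + 1 = 2^{j+2} − 2 + 1 = 2^{j+2} − 1.
So the formula holds for j+1, and by induction |T(m)| = 2^{m+1} − 1 for all m ≥ 0.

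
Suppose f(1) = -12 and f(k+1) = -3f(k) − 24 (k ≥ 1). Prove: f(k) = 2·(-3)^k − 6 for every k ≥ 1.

Base case: f(1) = -12, and 2·(-3)^1 − 6 = -6 − 6 = -12.
Assume f(m) = 2·(-3)^m − 6 for some m ≥ 1.
Then f(m+1) = -3f(m) − 24 = -3·(2·(-3)^m − 6) − 24 = -6·(-3)^m + 18 − 24 = 2·(-3)^{m+1} − 6.
This completes the inductive step, so f(k) = 2·(-3)^k − 6 for all k ≥ 1.

f(k) = 2·(-3)^k − 6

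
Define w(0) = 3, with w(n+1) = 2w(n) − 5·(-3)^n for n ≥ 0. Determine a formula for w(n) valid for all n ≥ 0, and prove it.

Claim: w(n) = 2·2^n + (-3)^n.

Base case: w(0) = 3, and 2·2^0 + (-3)^0 = 2 + 1 = 3.
Assume w(m) = 2·2^m + (-3)^m for some m ≥ 0.
Then w(m+1) = 2w(m) − 5·(-3)^m = 2·(2·2^m + (-3)^m) − 5·(-3)^m = 2·2^{m+1} + 2·(-3)^m − 5·(-3)^m = 2·2^{m+1} − 3·(-3)^m = 2·2^{m+1} + (-3)^{m+1}.
Hence w(n) = 2·2^n + (-3)^n for every n ≥ 0, by induction.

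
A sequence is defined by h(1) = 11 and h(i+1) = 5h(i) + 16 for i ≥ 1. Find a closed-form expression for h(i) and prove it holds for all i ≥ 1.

Claim: h(i) = 3·5^i − 4.

Base case: h(1) = 11, and 3·5^1 − 4 = 15 − 4 = 11.
Assume h(j) = 3·5^j − 4 for some j ≥ 1.
Then h(j+1) = 5h(j) + 16 = 5·(3·5^j − 4) + 16 = 15·5^j − 20 + 16 = 3·5^{j+1} − 4.
By induction, h(i) = 3·5^i − 4 for all i ≥ 1.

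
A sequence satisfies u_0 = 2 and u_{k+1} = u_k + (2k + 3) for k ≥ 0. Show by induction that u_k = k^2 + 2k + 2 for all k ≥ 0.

Base case: u_0 = 2, and 0^2 + 2·0 + 2 = 2.
Assume u_j = j^2 + 2j + 2.
Then u_{j+1} = u_j + (2j + 3) = (j^2 + 2j + 2) + (2j + 3) = j^2 + 4j + 5,
and (j+1)^2 + 2·(j+1) + 2 = j^2 + 4j + 5.
This completes the inductive step, so u_k = k^2 + 2k + 2 for all k ≥ 0.

u_k = k^2 + 2k + 2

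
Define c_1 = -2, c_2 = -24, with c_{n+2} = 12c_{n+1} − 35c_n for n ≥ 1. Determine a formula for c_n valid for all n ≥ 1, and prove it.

Claim: c_n = 5^n − 7^n.

Base cases: c_1 = -2 and 5^1 − 7^1 = -2; c_2 = -24 and 5^2 − 7^2 = -24.
Assume c_j = 5^j − 7^j for all 1 ≤ j ≤ k, where k ≥ 2.
Then c_{k+1} = 12c_k − 35c_{k−1} = 12·(5^k − 7^k) − 35·(5^{k−1} − 7^{k−1}) = (12·5 − 35)5^{k−1} − (12·7 − 35)7^{k−1} = 25·5^{k−1} − 49·7^{k−1} = 5^{k+1} − 7^{k+1}.
By strong induction, c_n = 5^n − 7^n for all n ≥ 1.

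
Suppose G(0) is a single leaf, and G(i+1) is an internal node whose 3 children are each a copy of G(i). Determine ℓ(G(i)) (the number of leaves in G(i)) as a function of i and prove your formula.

Claim: ℓ(G(i)) = 3^i.

Base case: ℓ(G(0)) = 1, and 3^0 = 1.
Assume ℓ(G(k)) = 3^k.
Then ℓ(G(k+1)) = 3·ℓ(G(k)) = 3·3^k = 3^{k+1}.
So the formula holds for k+1, and by induction ℓ(G(i)) = 3^i for all i ≥ 0.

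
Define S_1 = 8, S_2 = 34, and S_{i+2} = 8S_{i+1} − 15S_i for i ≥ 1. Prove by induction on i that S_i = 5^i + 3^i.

Base cases: S_1 = 8 and 5^1 + 3^1 = 8; S_2 = 34 and 5^2 + 3^2 = 34.
Assume S_j = 5^j + 3^j for all 1 ≤ j ≤ r, where r ≥ 2.
Then S_{r+1} = 8S_r − 15S_{r−1} = 8·(5^r + 3^r) − 15·(5^{r−1} + 3^{r−1}) = (8·5 − 15)5^{r−1} + (8·3 − 15)3^{r−1} = 25·5^{r−1} + 9·3^{r−1} = 5^{r+1} + 3^{r+1}.
Hence S_i = 5^i + 3^i for every i ≥ 1, by strong induction.

S_i = 5^i + 3^i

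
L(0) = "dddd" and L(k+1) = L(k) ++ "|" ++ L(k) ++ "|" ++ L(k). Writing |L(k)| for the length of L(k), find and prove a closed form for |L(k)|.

Claim: |L(k)| = 5·3^k − 1.

Base case: |L(0)| = 4, and 5·3^0 − 1 = 4.
Assume |L(m)| = 5·3^m − 1.
Then |L(m+1)| = 3|L(m)| + 2 = 3(5·3^m − 1) + 2 = 5·3^{m+1} − 3 + 2 = 5·3^{m+1} − 1.
So the formula holds for m+1, and by induction |L(k)| = 5·3^k − 1 for all k ≥ 0.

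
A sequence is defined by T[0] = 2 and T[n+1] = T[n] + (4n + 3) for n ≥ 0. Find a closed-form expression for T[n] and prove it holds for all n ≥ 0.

Claim: T[n] = 2n^2 + n + 2.

Base case: T[0] = 2, and 2·0^2 + 0 + 2 = 2.
Assume T[m] = 2m^2 + m + 2.
Then T[m+1] = T[m] + (4m + 3) = (2m^2 + m + 2) + (4m + 3) = 2m^2 + 5m + 5,
and 2·(m+1)^2 + (m+1) + 2 = 2m^2 + 5m + 5.
Hence T[n] = 2n^2 + n + 2 for every n ≥ 0, by induction.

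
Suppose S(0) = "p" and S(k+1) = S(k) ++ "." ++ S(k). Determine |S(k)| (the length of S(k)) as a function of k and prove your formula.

Claim: |S(k)| = 2^{k+1} − 1.

Base case: |S(0)| = 1, and 2^{0+1} − 1 = 1.
Assume |S(m)| = 2^{m+1} − 1.
Then |S(m+1)| = |S(m)| + 1 + |S(m)| = 2|S(m)| + 1 = 2(2^{m+1} − 1) + 1 = 2^{m+2} − 2 + 1 = 2^{m+2} − 1.
This completes the inductive step, so |S(k)| = 2^{k+1} − 1 for all k ≥ 0.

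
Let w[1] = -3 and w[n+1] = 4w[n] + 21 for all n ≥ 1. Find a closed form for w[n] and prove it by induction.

Claim: w[n] = 4^n − 7.

Base case: w[1] = -3, and 4^1 − 7 = 4 − 7 = -3.
Assume w[m] = 4^m − 7 for some m ≥ 1.
Then w[m+1] = 4w[m] + 21 = 4·(4^m − 7) + 21 = 4^{m+1} − 28 + 21 = 4^{m+1} − 7.
This completes the inductive step, so w[n] = 4^n − 7 for all n ≥ 1.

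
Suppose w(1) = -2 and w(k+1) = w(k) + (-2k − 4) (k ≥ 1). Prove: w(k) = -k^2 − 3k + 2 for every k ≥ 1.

Base case: w(1) = -2, and -1^2 − 3·1 + 2 = -2.
Assume w(j) = -j^2 − 3j + 2.
Then w(j+1) = w(j) + (-2j − 4) = (-j^2 − 3j + 2) + (-2j − 4) = -j^2 − 5j − 2,
and -(j+1)^2 − 3·(j+1) + 2 = -j^2 − 5j − 2.
Hence w(k) = -k^2 − 3k + 2 for every k ≥ 1, by induction.

w(k) = -k^2 − 3k + 2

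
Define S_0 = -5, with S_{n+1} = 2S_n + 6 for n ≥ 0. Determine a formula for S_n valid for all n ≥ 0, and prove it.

Claim: S_n = 2^n − 6.

Base case: S_0 = -5, and 2^0 − 6 = 1 − 6 = -5.
Assume S_m = 2^m − 6 for some m ≥ 0.
Then S_{m+1} = 2S_m + 6 = 2·(2^m − 6) + 6 = 2^{m+1} − 12 + 6 = 2^{m+1} − 6.
So the formula holds for m+1, and by induction S_n = 2^n − 6 for all n ≥ 0.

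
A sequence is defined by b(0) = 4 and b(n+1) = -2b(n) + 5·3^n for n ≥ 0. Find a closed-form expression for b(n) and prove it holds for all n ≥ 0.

Claim: b(n) = 3·(-2)^n + 3^n.

Base case: b(0) = 4, and 3·(-2)^0 + 3^0 = 3 + 1 = 4.
Assume b(r) = 3·(-2)^r + 3^r for some r ≥ 0.
Then b(r+1) = -2b(r) + 5·3^r = -2·(3·(-2)^r + 3^r) + 5·3^r = 3·(-2)^{r+1} − 2·3^r + 5·3^r = 3·(-2)^{r+1} + 3·3^r = 3·(-2)^{r+1} + 3^{r+1}.
This completes the inductive step, so b(n) = 3·(-2)^n + 3^n for all n ≥ 0.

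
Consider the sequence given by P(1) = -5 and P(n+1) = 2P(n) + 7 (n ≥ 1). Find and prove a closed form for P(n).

Claim: P(n) = 2^n − 7.

Base case: P(1) = -5, and 2^1 − 7 = 2 − 7 = -5.
Assume P(j) = 2^j − 7 for some j ≥ 1.
Then P(j+1) = 2P(j) + 7 = 2·(2^j − 7) + 7 = 2^{j+1} − 14 + 7 = 2^{j+1} − 7.
By induction, P(n) = 2^n − 7 for all n ≥ 1.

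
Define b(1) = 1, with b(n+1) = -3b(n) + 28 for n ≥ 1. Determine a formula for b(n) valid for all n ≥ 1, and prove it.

Claim: b(n) = 2·(-3)^n + 7.

Base case: b(1) = 1, and 2·(-3)^1 + 7 = -6 + 7 = 1.
Assume b(j) = 2·(-3)^j + 7 for some j ≥ 1.
Then b(j+1) = -3b(j) + 28 = -3·(2·(-3)^j + 7) + 28 = -6·(-3)^j − 21 + 28 = 2·(-3)^{j+1} + 7.
Hence b(n) = 2·(-3)^n + 7 for every n ≥ 1, by induction.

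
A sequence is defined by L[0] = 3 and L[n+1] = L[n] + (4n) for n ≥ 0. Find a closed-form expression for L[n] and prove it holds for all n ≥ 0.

Claim: L[n] = 2n^2 − 2n + 3.

Base case: L[0] = 3, and 2·0^2 − 2·0 + 3 = 3.
Assume L[r] = 2r^2 − 2r + 3.
Then L[r+1] = L[r] + (4r) = (2r^2 − 2r + 3) + (4r) = 2r^2 + 2r + 3,
and 2·(r+1)^2 − 2·(r+1) + 3 = 2r^2 + 2r + 3.
This completes the inductive step, so L[n] = 2n^2 − 2n + 3 for all n ≥ 0.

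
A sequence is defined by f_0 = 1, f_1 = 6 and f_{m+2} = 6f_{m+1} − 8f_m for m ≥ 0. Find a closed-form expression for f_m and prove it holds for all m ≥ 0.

Claim: f_m = -2^m + 2·4^m.

Base cases: f_0 = 1 and -2^0 + 2·4^0 = 1; f_1 = 6 and -2^1 + 2·4^1 = 6.
Assume f_i = -2^i + 2·4^i for all 0 ≤ i ≤ j, where j ≥ 1.
Then f_{j+1} = 6f_j − 8f_{j−1} = 6·(-2^j + 2·4^j) − 8·(-2^{j−1} + 2·4^{j−1}) = -(6·2 − 8)2^{j−1} + 2·(6·4 − 8)4^{j−1} = -4·2^{j−1} + 32·4^{j−1} = -2^{j+1} + 2·4^{j+1}.
This completes the inductive step, so f_m = -2^m + 2·4^m for all m ≥ 0.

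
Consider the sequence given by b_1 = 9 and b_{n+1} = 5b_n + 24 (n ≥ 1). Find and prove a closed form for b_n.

Claim: b_n = 3·5^n − 6.

Base case: b_1 = 9, and 3·5^1 − 6 = 15 − 6 = 9.
Assume b_m = 3·5^m − 6 for some m ≥ 1.
Then b_{m+1} = 5b_m + 24 = 5·(3·5^m − 6) + 24 = 15·5^m − 30 + 24 = 3·5^{m+1} − 6.
By induction, b_n = 3·5^n − 6 for all n ≥ 1.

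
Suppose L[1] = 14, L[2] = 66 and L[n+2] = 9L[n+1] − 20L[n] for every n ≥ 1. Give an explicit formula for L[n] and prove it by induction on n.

Claim: L[n] = 2·5^n + 4^n.

Base cases: L[1] = 14 and 2·5^1 + 4^1 = 14; L[2] = 66 and 2·5^2 + 4^2 = 66.
Assume L[j] = 2·5^j + 4^j for all 1 ≤ j ≤ m, where m ≥ 2.
Then L[m+1] = 9L[m] − 20L[m−1] = 9·(2·5^m + 4^m) − 20·(2·5^{m−1} + 4^{m−1}) = 2·(9·5 − 20)5^{m−1} + (9·4 − 20)4^{m−1} = 50·5^{m−1} + 16·4^{m−1} = 2·5^{m+1} + 4^{m+1}.
This completes the inductive step, so L[n] = 2·5^n + 4^n for all n ≥ 1.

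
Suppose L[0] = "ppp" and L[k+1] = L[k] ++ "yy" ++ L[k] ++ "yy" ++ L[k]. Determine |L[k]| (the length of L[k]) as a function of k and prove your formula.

Claim: |L[k]| = 5·3^k − 2.

Base case: |L[0]| = 3, and 5·3^0 − 2 = 3.
Assume |L[m]| = 5·3^m − 2.
Then |L[m+1]| = 3|L[m]| + 4 = 3(5·3^m − 2) + 4 = 5·3^{m+1} − 6 + 4 = 5·3^{m+1} − 2.
By induction, |L[k]| = 5·3^k − 2 for all k ≥ 0.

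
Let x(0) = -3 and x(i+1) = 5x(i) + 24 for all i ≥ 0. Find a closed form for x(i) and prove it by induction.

Claim: x(i) = 3·5^i − 6.

Base case: x(0) = -3, and 3·5^0 − 6 = 3 − 6 = -3.
Assume x(r) = 3·5^r − 6 for some r ≥ 0.
Then x(r+1) = 5x(r) + 24 = 5·(3·5^r − 6) + 24 = 15·5^r − 30 + 24 = 3·5^{r+1} − 6.
Hence x(i) = 3·5^i − 6 for every i ≥ 0, by induction.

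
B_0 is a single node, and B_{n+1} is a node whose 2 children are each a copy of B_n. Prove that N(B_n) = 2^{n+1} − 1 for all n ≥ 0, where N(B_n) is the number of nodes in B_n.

Base case: N(B_0) = 1, and 2^{0+1} − 1 = 1.
Assume N(B_m) = 2^{m+1} − 1.
Then N(B_{m+1}) = 1 + 2N(B_m) = 1 + 2(2^{m+1} − 1) = 2^{m+2} − 2 + 1 = 2^{m+2} − 1.
By induction, N(B_n) = 2^{n+1} − 1 for all n ≥ 0.

N(B_n) = 2^{n+1} − 1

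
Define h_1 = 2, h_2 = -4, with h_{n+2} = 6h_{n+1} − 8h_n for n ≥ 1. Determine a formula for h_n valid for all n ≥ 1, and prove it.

Claim: h_n = 3·2^n − 4^n.

Base cases: h_1 = 2 and 3·2^1 − 4^1 = 2; h_2 = -4 and 3·2^2 − 4^2 = -4.
Assume h_i = 3·2^i − 4^i for all 1 ≤ i ≤ j, where j ≥ 2.
Then h_{j+1} = 6h_j − 8h_{j−1} = 6·(3·2^j − 4^j) − 8·(3·2^{j−1} − 4^{j−1}) = 3·(6·2 − 8)2^{j−1} − (6·4 − 8)4^{j−1} = 12·2^{j−1} − 16·4^{j−1} = 3·2^{j+1} − 4^{j+1}.
Hence h_n = 3·2^n − 4^n for every n ≥ 1, by strong induction.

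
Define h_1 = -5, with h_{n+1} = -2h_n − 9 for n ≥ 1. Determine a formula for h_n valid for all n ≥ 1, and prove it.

Claim: h_n = (-2)^n − 3.

Base case: h_1 = -5, and (-2)^1 − 3 = -2 − 3 = -5.
Assume h_r = (-2)^r − 3 for some r ≥ 1.
Then h_{r+1} = -2h_r − 9 = -2·((-2)^r − 3) − 9 = -2·(-2)^r + 6 − 9 = (-2)^{r+1} − 3.
This completes the inductive step, so h_n = (-2)^n − 3 for all n ≥ 1.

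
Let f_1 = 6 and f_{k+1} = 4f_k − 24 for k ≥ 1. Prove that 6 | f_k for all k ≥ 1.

Base case: f_1 = 6 = 6·1, so 6 | f_1.
Assume 6 | f_j, so f_j = 6t for some integer t.
Then f_{j+1} = 4f_j − 24 = 4·(6t) − 24 = 6(4t − 4), so 6 | f_{j+1}.
Hence 6 | f_k for every k ≥ 1, by induction.

6 | f_k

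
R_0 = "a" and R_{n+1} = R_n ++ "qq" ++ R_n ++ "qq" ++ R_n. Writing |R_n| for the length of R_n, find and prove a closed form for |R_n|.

Claim: |R_n| = 3^{n+1} − 2.

Base case: |R_0| = 1, and 3^{0+1} − 2 = 1.
Assume |R_k| = 3^{k+1} − 2.
Then |R_{k+1}| = 3|R_k| + 4 = 3(3^{k+1} − 2) + 4 = 3^{k+2} − 6 + 4 = 3^{k+2} − 2.
So the formula holds for k+1, and by induction |R_n| = 3^{n+1} − 2 for all n ≥ 0.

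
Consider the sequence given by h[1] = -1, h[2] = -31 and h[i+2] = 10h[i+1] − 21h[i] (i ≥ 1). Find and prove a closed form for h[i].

Claim: h[i] = -7^i + 2·3^i.

Base cases: h[1] = -1 and -7^1 + 2·3^1 = -1; h[2] = -31 and -7^2 + 2·3^2 = -31.
Assume h[j] = -7^j + 2·3^j for all 1 ≤ j ≤ r, where r ≥ 2.
Then h[r+1] = 10h[r] − 21h[r−1] = 10·(-7^r + 2·3^r) − 21·(-7^{r−1} + 2·3^{r−1}) = -(10·7 − 21)7^{r−1} + 2·(10·3 − 21)3^{r−1} = -49·7^{r−1} + 18·3^{r−1} = -7^{r+1} + 2·3^{r+1}.
Hence h[i] = -7^i + 2·3^i for every i ≥ 1, by strong induction.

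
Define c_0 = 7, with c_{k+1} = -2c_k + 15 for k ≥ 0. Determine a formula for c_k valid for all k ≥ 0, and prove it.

Claim: c_k = 2·(-2)^k + 5.

Base case: c_0 = 7, and 2·(-2)^0 + 5 = 2 + 5 = 7.
Assume c_m = 2·(-2)^m + 5 for some m ≥ 0.
Then c_{m+1} = -2c_m + 15 = -2·(2·(-2)^m + 5) + 15 = -4·(-2)^m − 10 + 15 = 2·(-2)^{m+1} + 5.
This completes the inductive step, so c_k = 2·(-2)^k + 5 for all k ≥ 0.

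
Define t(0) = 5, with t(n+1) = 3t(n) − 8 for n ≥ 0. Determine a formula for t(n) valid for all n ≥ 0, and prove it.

Claim: t(n) = 3^n + 4.

Base case: t(0) = 5, and 3^0 + 4 = 1 + 4 = 5.
Assume t(j) = 3^j + 4 for some j ≥ 0.
Then t(j+1) = 3t(j) − 8 = 3·(3^j + 4) − 8 = 3^{j+1} + 12 − 8 = 3^{j+1} + 4.
By induction, t(n) = 3^n + 4 for all n ≥ 0.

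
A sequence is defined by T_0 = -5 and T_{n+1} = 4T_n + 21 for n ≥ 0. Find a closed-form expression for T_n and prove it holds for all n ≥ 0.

Claim: T_n = 2·4^n − 7.

Base case: T_0 = -5, and 2·4^0 − 7 = 2 − 7 = -5.
Assume T_m = 2·4^m − 7 for some m ≥ 0.
Then T_{m+1} = 4T_m + 21 = 4·(2·4^m − 7) + 21 = 8·4^m − 28 + 21 = 2·4^{m+1} − 7.
Hence T_n = 2·4^n − 7 for every n ≥ 0, by induction.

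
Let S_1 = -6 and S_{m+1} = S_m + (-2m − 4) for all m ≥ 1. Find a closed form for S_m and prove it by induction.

Claim: S_m = -m^2 − 3m − 2.

Base case: S_1 = -6, and -1^2 − 3·1 − 2 = -6.
Assume S_j = -j^2 − 3j − 2.
Then S_{j+1} = S_j + (-2j − 4) = (-j^2 − 3j − 2) + (-2j − 4) = -j^2 − 5j − 6,
and -(j+1)^2 − 3·(j+1) − 2 = -j^2 − 5j − 6.
By induction, S_m = -m^2 − 3m − 2 for all m ≥ 1.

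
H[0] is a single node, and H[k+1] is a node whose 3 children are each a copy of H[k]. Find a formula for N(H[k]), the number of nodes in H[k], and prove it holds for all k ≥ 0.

Claim: N(H[k]) = (3^{k+1} − 1)/2.

Base case: N(H[0]) = 1, and (3^{0+1} − 1)/2 = 1.
Assume N(H[j]) = (3^{j+1} − 1)/2.
Then N(H[j+1]) = 1 + 3N(H[j]) = 1 + 3·(3^{j+1} − 1)/2 = 1 + (3^{j+2} − 3)/2 = (2 + 3^{j+2} − 3)/2 = (3^{j+2} − 1)/2.
So the formula holds for j+1, and by induction N(H[k]) = (3^{k+1} − 1)/2 for all k ≥ 0.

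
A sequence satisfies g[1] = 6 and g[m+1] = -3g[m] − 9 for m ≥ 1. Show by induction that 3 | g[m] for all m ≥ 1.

Base case: g[1] = 6 = 3·2, so 3 | g[1].
Assume 3 | g[k], so g[k] = 3t for some integer t.
Then g[k+1] = -3g[k] − 9 = -3·(3t) − 9 = 3(-3t − 3), so 3 | g[k+1].
This completes the inductive step, so 3 | g[m] for all m ≥ 1.

3 | g[m]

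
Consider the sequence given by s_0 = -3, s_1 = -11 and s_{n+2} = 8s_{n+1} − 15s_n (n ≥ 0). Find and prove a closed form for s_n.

Claim: s_n = -5^n − 2·3^n.

Base cases: s_0 = -3 and -5^0 − 2·3^0 = -3; s_1 = -11 and -5^1 − 2·3^1 = -11.
Assume s_i = -5^i − 2·3^i for all 0 ≤ i ≤ j, where j ≥ 1.
Then s_{j+1} = 8s_j − 15s_{j−1} = 8·(-5^j − 2·3^j) − 15·(-5^{j−1} − 2·3^{j−1}) = -(8·5 − 15)5^{j−1} − 2·(8·3 − 15)3^{j−1} = -25·5^{j−1} − 18·3^{j−1} = -5^{j+1} − 2·3^{j+1}.
This completes the inductive step, so s_n = -5^n − 2·3^n for all n ≥ 0.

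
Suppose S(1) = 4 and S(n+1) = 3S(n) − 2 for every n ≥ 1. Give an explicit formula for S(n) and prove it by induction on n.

Claim: S(n) = 3^n + 1.

Base case: S(1) = 4, and 3^1 + 1 = 3 + 1 = 4.
Assume S(r) = 3^r + 1 for some r ≥ 1.
Then S(r+1) = 3S(r) − 2 = 3·(3^r + 1) − 2 = 3^{r+1} + 3 − 2 = 3^{r+1} + 1.
So the formula holds for r+1, and by induction S(n) = 3^n + 1 for all n ≥ 1.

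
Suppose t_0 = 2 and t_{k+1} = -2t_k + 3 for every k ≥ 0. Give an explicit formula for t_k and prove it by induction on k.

Claim: t_k = (-2)^k + 1.

Base case: t_0 = 2, and (-2)^0 + 1 = 1 + 1 = 2.
Assume t_j = (-2)^j + 1 for some j ≥ 0.
Then t_{j+1} = -2t_j + 3 = -2·((-2)^j + 1) + 3 = -2·(-2)^j − 2 + 3 = (-2)^{j+1} + 1.
Hence t_k = (-2)^k + 1 for every k ≥ 0, by induction.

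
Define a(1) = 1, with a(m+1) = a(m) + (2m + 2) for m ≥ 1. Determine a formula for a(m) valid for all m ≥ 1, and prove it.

Claim: a(m) = m^2 + m − 1.

Base case: a(1) = 1, and 1^2 + 1 − 1 = 1.
Assume a(r) = r^2 + r − 1.
Then a(r+1) = a(r) + (2r + 2) = (r^2 + r − 1) + (2r + 2) = r^2 + 3r + 1,
and (r+1)^2 + (r+1) − 1 = r^2 + 3r + 1.
By induction, a(m) = m^2 + m − 1 for all m ≥ 1.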